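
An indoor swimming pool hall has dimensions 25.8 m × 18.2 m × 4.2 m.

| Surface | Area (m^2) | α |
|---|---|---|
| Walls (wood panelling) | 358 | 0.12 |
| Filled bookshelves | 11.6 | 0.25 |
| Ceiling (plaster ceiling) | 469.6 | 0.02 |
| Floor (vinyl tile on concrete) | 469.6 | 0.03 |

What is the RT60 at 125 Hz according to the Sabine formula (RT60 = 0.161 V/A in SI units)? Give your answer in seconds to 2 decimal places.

4.58 sec

Total absorption A = 358·0.12 + 11.6·0.25 + 469.6·0.02 + 469.6·0.03
  = 42.960 + 2.900 + 9.392 + 14.088 = 69.340 m^2 sabins.
Room volume: 1972.152 m³.
Sabine: RT60 = 0.161 × 1972.152 / 69.340 = 4.58 s.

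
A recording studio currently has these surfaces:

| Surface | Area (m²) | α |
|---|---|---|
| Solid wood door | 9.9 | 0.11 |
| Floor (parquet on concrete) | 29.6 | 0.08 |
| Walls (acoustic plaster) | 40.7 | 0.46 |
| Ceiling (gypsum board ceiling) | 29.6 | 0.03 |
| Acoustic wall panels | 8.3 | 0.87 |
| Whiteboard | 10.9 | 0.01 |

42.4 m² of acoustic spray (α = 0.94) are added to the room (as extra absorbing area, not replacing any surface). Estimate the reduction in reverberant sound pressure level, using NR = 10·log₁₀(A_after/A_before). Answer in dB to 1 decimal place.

Total absorption A_before = 9.9·0.11 + 29.6·0.08 + 40.7·0.46 + 29.6·0.03 + 8.3·0.87 + 10.9·0.01
  = 1.089 + 2.368 + 18.722 + 0.888 + 7.221 + 0.109 = 30.397 m² sabins.
Treatment contributes 42.4·0.94 = 39.856 sabins.
New total A_after = 70.253 sabins.
Reduction = 10 log₁₀(A_after/A_before) = 10 log₁₀(2.3112) = 3.6 dB.

3.6 dB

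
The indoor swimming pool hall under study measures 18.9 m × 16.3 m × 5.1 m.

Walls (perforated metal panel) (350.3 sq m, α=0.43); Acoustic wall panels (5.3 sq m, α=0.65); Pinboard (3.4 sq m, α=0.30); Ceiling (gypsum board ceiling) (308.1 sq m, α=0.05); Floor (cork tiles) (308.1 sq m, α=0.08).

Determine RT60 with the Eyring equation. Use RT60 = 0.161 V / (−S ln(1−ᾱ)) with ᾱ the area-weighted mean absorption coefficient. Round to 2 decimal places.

Total surface area S = 350.3 + 5.3 + 3.4 + 308.1 + 308.1 = 975.2 sq m.
Σ(Sᵢαᵢ) = 350.3×0.43 + 5.3×0.65 + 3.4×0.30 + 308.1×0.05 + 308.1×0.08 = 195.147.
ᾱ = 195.147 / 975.2 = 0.2001.
Eyring denominator: −S ln(1−ᾱ) = 217.731.
V = 18.9 × 16.3 × 5.1 = 1571.157 m³.
T = 0.161·V/[−S·ln(1−ᾱ)] = 0.161·1571.157/217.731 = 1.16 s.

1.16 s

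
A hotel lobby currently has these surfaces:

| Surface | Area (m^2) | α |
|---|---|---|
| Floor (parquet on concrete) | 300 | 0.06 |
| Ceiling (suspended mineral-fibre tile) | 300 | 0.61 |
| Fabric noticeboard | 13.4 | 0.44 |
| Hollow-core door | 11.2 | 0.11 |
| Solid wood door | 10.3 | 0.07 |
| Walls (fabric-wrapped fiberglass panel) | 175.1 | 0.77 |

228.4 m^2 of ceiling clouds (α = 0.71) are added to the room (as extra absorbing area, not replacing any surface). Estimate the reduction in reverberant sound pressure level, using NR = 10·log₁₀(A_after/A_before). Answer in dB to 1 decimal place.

1.7 dB

Equivalent absorption area: A_before = 300×0.06 + 300×0.61 + 13.4×0.44 + 11.2×0.11 + 10.3×0.07 + 175.1×0.77 = 343.676 m^2.
Added absorption = 228.4 × 0.71 = 162.164 sabins.
New total A_after = 505.840 sabins.
Reduction = 10 log₁₀(A_after/A_before) = 10 log₁₀(1.4719) = 1.7 dB.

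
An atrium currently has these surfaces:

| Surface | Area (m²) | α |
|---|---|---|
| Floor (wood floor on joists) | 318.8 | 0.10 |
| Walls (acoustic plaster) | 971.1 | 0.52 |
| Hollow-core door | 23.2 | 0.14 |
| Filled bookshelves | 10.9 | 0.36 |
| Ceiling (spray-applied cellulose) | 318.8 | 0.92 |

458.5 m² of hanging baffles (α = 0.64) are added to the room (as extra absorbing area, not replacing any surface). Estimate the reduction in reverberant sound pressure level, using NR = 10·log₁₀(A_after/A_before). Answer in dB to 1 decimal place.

Total absorption A_before = 318.8×0.10 + 971.1×0.52 + 23.2×0.14 + 10.9×0.36 + 318.8×0.92
  = 31.880 + 504.972 + 3.248 + 3.924 + 293.296 = 837.320 m² sabins.
Added absorption = 458.5 × 0.64 = 293.440 sabins.
A_after = 837.320 + 293.440 = 1130.760 sabins.
Reduction = 10 log₁₀(A_after/A_before) = 10 log₁₀(1.3505) = 1.3 dB.

1.3 dB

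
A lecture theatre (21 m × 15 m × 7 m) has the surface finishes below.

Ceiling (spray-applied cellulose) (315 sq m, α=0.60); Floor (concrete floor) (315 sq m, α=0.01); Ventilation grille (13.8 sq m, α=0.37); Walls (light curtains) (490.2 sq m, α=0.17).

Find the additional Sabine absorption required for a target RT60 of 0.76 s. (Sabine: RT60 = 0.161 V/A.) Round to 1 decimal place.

Total absorption A₁ = 315·0.60 + 315·0.01 + 13.8·0.37 + 490.2·0.17
  = 189.000 + 3.150 + 5.106 + 83.334 = 280.590 sq m sabins.
V = 2205 m³. Required absorption A₂ = 0.161 × 2205 / 0.76 = 467.112 sabins.
Additional absorption ΔA = 467.112 − 280.590 = 186.5 sabins.

186.5 sabins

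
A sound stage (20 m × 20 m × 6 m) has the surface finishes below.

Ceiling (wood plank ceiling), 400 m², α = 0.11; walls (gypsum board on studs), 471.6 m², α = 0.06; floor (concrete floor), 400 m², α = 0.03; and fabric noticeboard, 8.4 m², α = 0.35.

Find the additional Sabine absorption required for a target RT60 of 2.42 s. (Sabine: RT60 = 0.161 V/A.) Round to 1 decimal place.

Total absorption A₁ = 400*0.11 + 471.6*0.06 + 400*0.03 + 8.4*0.35
  = 44.000 + 28.296 + 12.000 + 2.940 = 87.236 m² sabins.
For T = 2.42 s, need A₂ = 0.161·V/T = 0.161·2400/2.42 = 159.669 sabins.
Additional absorption ΔA = 159.669 − 87.236 = 72.4 sabins.

72.4 sabins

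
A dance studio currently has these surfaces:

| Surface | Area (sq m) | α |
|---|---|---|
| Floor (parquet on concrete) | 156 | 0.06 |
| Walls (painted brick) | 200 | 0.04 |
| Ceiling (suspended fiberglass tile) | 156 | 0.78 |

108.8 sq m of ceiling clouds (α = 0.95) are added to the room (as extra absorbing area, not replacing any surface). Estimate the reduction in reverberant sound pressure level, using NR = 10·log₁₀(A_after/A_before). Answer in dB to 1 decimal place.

Equivalent absorption area: A_before = 156*0.06 + 200*0.04 + 156*0.78 = 139.040 sq m.
Treatment contributes 108.8·0.95 = 103.360 sabins.
A_after = 139.040 + 103.360 = 242.400 sabins.
NR = 10·log₁₀(242.400/139.040) = 2.4 dB.

2.4 dB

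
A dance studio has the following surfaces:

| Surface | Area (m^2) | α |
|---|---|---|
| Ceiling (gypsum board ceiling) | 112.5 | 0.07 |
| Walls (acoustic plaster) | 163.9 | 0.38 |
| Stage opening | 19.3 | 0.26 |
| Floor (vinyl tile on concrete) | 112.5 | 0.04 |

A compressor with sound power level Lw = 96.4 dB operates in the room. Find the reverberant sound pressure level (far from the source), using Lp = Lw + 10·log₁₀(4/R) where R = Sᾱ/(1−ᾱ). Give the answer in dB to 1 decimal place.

82.5 dB

Σ(Sᵢαᵢ) = 112.5×0.07 + 163.9×0.38 + 19.3×0.26 + 112.5×0.04 = 79.675; total area S = 408.2 m^2.
ᾱ = 0.1952, so room constant R = A/(1−ᾱ) = 99.000 m^2.
Lp = 96.4 + 10·log₁₀(4/99.000) = 96.4 + (-13.94) = 82.5 dB.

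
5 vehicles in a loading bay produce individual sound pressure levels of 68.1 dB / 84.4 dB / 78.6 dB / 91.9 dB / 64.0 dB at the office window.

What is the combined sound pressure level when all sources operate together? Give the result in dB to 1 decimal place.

92.8 dB

Σ 10^(Lᵢ/10) = 1.906e+09.
Combined level = 10 log₁₀(1.906e+09) = 92.8 dB.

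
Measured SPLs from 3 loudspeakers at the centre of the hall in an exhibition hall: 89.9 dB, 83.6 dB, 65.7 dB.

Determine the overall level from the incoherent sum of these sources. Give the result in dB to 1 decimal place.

Sum in the linear (power) domain: Σ 10^(Lᵢ/10) = 10^(89.9/10) + 10^(83.6/10) + 10^(65.7/10) = 1.21e+09.
L_total = 10·log₁₀(1.21e+09) = 90.8 dB.

90.8 dB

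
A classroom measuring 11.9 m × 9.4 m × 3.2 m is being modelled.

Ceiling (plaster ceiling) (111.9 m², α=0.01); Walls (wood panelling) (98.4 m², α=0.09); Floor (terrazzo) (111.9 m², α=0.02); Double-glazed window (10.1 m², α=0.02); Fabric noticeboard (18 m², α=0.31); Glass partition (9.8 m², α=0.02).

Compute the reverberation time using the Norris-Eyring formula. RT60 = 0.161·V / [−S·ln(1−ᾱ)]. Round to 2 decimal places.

3.09 s

Total surface area S = 111.9 + 98.4 + 111.9 + 10.1 + 18 + 9.8 = 360.1 m².
Σ(Sᵢαᵢ) = 111.9·0.01 + 98.4·0.09 + 111.9·0.02 + 10.1·0.02 + 18·0.31 + 9.8·0.02 = 18.191.
ᾱ = 18.191 / 360.1 = 0.0505.
Eyring denominator: −S ln(1−ᾱ) = 18.660.
V = 11.9 × 9.4 × 3.2 = 357.952 m³.
RT60 = 0.161 × 357.952 / 18.660 = 3.09 s.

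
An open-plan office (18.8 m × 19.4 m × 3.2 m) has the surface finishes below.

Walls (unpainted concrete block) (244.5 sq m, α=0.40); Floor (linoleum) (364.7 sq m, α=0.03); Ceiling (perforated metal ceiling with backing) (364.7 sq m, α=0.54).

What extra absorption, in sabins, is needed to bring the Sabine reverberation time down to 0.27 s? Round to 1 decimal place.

390.3 sabins

A₁ = Σ Sᵢαᵢ = 244.5·0.40 + 364.7·0.03 + 364.7·0.54 = 305.679 sabins.
For T = 0.27 s, need A₂ = 0.161·V/T = 0.161·1167.104/0.27 = 695.940 sabins.
Shortfall: 695.940 − 305.679 = 390.3 sabins.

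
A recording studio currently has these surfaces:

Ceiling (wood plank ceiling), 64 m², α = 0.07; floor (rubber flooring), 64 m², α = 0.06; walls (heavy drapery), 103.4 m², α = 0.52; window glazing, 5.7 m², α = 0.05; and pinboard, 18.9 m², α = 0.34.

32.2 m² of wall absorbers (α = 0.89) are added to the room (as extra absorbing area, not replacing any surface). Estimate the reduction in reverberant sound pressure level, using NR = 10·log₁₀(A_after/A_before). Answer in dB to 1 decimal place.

Total absorption A_before = 64×0.07 + 64×0.06 + 103.4×0.52 + 5.7×0.05 + 18.9×0.34
  = 4.480 + 3.840 + 53.768 + 0.285 + 6.426 = 68.799 m² sabins.
Added absorption = 32.2 × 0.89 = 28.658 sabins.
New total A_after = 97.457 sabins.
Reduction = 10 log₁₀(A_after/A_before) = 10 log₁₀(1.4165) = 1.5 dB.

1.5 dB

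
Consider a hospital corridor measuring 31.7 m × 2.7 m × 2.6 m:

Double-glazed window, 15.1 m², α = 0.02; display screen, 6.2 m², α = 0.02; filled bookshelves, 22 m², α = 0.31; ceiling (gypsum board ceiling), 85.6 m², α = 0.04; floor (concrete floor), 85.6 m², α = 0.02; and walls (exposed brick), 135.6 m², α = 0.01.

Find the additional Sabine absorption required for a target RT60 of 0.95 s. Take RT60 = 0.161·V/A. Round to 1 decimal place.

24.0 sabins

Equivalent absorption area: A₁ = 15.1·0.02 + 6.2·0.02 + 22·0.31 + 85.6·0.04 + 85.6·0.02 + 135.6·0.01 = 13.738 m².
For T = 0.95 s, need A₂ = 0.161·V/T = 0.161·222.534/0.95 = 37.714 sabins.
Shortfall: 37.714 − 13.738 = 24.0 sabins.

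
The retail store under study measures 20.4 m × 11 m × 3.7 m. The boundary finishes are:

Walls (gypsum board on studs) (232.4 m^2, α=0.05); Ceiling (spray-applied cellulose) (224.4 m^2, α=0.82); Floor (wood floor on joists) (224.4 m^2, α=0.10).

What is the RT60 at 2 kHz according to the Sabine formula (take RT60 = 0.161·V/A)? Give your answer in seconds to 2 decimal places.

0.61 sec

Total absorption A = 232.4×0.05 + 224.4×0.82 + 224.4×0.10
  = 11.620 + 184.008 + 22.440 = 218.068 m^2 sabins.
V = 20.4·11·3.7 = 830.28 m³.
RT60 = 0.161 · V / A = 0.161 × 830.28 / 218.068 = 0.61 s.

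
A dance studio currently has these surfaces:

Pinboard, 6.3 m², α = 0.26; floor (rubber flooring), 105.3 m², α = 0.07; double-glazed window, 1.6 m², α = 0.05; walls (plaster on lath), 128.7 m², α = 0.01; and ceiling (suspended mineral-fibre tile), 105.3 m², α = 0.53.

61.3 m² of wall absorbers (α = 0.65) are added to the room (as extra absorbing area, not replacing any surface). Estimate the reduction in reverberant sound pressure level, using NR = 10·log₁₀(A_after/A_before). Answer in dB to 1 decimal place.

Summing Sᵢαᵢ: 1.638 + 7.371 + 0.080 + 1.287 + 55.809 → A_before = 66.185 sabins.
Treatment contributes 61.3·0.65 = 39.845 sabins.
A_after = 66.185 + 39.845 = 106.030 sabins.
Reduction = 10 log₁₀(A_after/A_before) = 10 log₁₀(1.6020) = 2.0 dB.

2.0 dB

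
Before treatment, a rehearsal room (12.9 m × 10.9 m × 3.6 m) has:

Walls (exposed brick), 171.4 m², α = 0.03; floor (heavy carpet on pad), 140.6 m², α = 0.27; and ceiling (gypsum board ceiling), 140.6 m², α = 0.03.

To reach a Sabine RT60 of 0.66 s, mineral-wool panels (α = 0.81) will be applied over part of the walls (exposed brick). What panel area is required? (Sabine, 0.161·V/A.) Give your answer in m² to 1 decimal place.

97.6

Equivalent absorption area: A₁ = 171.4×0.03 + 140.6×0.27 + 140.6×0.03 = 47.322 m².
Required A₂ = 0.161·506.196/0.66 = 123.481 sabins.
Absorption to add: 123.481 − 47.322 = 76.159 sabins.
Each m² of panel replacing the walls (exposed brick) adds (0.81 − 0.03) = 0.78 sabins.
Area = ΔA/Δα = 76.159/0.78 = 97.6 m².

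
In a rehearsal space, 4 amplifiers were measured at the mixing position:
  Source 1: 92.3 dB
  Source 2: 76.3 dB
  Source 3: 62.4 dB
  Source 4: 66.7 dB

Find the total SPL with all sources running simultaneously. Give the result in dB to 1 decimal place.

92.4 dB

Sum in the linear (power) domain: Σ 10^(Lᵢ/10) = 10^(92.3/10) + 10^(76.3/10) + 10^(62.4/10) + 10^(66.7/10) = 1.747e+09.
Back to dB: 10·log₁₀ Σ = 92.4 dB.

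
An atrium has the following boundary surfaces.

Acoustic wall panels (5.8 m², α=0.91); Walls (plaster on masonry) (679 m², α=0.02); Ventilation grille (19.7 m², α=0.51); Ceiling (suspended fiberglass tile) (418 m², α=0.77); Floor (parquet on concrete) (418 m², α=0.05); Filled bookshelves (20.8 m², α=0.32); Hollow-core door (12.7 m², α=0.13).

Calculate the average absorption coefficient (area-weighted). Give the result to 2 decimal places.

0.24

Total surface area S = 1574.0 m².
Weighted sum Σ Sα = 379.972.
ᾱ = A/S = 0.24.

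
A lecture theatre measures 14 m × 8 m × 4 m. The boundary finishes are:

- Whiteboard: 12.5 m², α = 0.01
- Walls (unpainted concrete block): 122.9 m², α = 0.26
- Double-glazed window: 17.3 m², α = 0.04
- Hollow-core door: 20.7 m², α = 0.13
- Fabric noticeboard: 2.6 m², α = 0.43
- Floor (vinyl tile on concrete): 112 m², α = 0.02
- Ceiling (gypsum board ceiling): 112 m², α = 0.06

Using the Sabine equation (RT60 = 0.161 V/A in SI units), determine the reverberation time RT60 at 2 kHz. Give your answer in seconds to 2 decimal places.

Summing Sᵢαᵢ: 0.125 + 31.954 + 0.692 + 2.691 + 1.118 + 2.240 + 6.720 → A = 45.540 sabins.
Volume V = 14 × 8 × 4 = 448 m³.
RT60 = 0.161 · V / A = 0.161 × 448 / 45.540 = 1.58 s.

1.58 seconds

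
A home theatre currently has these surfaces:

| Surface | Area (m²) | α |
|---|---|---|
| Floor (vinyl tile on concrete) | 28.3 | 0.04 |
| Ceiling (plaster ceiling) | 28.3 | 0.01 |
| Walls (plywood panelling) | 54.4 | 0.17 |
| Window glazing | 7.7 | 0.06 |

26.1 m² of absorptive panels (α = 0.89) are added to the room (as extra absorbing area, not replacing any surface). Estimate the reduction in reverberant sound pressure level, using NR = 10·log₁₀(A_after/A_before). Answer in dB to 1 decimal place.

Equivalent absorption area: A_before = 28.3·0.04 + 28.3·0.01 + 54.4·0.17 + 7.7·0.06 = 11.125 m².
Added absorption = 26.1 × 0.89 = 23.229 sabins.
New total A_after = 34.354 sabins.
Reduction = 10 log₁₀(A_after/A_before) = 10 log₁₀(3.0880) = 4.9 dB.

4.9 dB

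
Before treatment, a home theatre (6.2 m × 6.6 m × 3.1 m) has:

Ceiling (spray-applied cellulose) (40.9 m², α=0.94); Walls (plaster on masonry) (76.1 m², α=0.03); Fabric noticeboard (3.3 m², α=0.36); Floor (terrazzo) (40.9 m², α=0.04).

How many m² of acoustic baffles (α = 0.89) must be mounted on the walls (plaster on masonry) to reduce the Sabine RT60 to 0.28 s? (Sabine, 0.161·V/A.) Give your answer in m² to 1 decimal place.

34.2

Summing Sᵢαᵢ: 38.446 + 2.283 + 1.188 + 1.636 → A₁ = 43.553 sabins.
V = 126.852 m³. Target absorption A₂ = 0.161 × 126.852 / 0.28 = 72.940 sabins.
ΔA needed = 72.940 − 43.553 = 29.387 sabins.
Each m² of panel replacing the walls (plaster on masonry) adds (0.89 − 0.03) = 0.86 sabins.
Panel area = 29.387 / 0.86 = 34.2 m².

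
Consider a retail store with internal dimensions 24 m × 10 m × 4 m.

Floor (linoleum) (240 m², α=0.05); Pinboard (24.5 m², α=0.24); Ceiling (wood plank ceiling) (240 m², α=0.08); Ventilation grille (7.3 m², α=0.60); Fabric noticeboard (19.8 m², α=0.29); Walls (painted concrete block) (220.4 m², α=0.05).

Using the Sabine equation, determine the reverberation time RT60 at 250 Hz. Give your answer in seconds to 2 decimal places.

2.65 sec

A = Σ Sᵢαᵢ = 240·0.05 + 24.5·0.24 + 240·0.08 + 7.3·0.60 + 19.8·0.29 + 220.4·0.05 = 58.222 sabins.
Room volume: 960 m³.
RT60 = 0.161 · V / A = 0.161 × 960 / 58.222 = 2.65 s.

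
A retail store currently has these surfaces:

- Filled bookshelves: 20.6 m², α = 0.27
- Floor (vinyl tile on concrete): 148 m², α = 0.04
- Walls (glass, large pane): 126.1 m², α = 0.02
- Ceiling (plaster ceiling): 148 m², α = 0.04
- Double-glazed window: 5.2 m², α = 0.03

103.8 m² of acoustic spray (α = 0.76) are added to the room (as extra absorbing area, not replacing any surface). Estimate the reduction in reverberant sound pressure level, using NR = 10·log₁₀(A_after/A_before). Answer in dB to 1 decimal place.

Total absorption A_before = 20.6*0.27 + 148*0.04 + 126.1*0.02 + 148*0.04 + 5.2*0.03
  = 5.562 + 5.920 + 2.522 + 5.920 + 0.156 = 20.080 m² sabins.
Added absorption = 103.8 × 0.76 = 78.888 sabins.
A_after = 20.080 + 78.888 = 98.968 sabins.
Reduction = 10 log₁₀(A_after/A_before) = 10 log₁₀(4.9287) = 6.9 dB.

6.9 dB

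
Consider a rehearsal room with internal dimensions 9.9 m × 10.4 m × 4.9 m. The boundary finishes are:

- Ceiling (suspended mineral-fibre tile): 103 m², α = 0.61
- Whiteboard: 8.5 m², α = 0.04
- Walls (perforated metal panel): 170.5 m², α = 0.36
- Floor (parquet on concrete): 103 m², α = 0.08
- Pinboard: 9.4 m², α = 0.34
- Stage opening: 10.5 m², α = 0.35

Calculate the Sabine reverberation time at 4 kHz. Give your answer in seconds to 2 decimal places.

0.58 s

Equivalent absorption area: A = 103×0.61 + 8.5×0.04 + 170.5×0.36 + 103×0.08 + 9.4×0.34 + 10.5×0.35 = 139.661 m².
Volume V = 9.9 × 10.4 × 4.9 = 504.504 m³.
RT60 = 0.161 · V / A = 0.161 × 504.504 / 139.661 = 0.58 s.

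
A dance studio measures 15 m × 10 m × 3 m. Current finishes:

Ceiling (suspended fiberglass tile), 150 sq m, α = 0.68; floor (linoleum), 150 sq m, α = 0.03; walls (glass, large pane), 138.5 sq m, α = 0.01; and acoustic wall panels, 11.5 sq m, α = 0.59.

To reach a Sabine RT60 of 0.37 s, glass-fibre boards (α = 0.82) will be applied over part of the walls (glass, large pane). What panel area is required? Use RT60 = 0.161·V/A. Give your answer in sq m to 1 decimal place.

Summing Sᵢαᵢ: 102.000 + 4.500 + 1.385 + 6.785 → A₁ = 114.670 sabins.
V = 450 m³. Target absorption A₂ = 0.161 × 450 / 0.37 = 195.811 sabins.
ΔA needed = 195.811 − 114.670 = 81.141 sabins.
Each sq m of panel replacing the walls (glass, large pane) adds (0.82 − 0.01) = 0.81 sabins.
Area = ΔA/Δα = 81.141/0.81 = 100.2 sq m.

100.2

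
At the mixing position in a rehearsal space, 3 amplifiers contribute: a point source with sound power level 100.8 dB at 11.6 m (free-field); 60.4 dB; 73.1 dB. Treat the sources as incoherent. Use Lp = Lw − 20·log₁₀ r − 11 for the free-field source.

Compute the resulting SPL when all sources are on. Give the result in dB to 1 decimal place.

74.6 dB

Source at 11.6 m: Lp = 100.8 − 20·log₁₀(11.6) − 11 = 68.5 dB.
Σ 10^(Lᵢ/10) = 2.859e+07.
L_total = 10·log₁₀(2.859e+07) = 74.6 dB.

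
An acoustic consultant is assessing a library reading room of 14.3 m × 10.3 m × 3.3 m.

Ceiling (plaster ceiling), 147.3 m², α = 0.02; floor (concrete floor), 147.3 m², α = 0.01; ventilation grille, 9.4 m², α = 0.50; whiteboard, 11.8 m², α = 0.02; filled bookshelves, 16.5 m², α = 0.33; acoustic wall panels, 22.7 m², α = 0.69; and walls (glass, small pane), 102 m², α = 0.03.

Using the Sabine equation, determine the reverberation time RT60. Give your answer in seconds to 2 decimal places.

2.33 seconds

Equivalent absorption area: A = 147.3*0.02 + 147.3*0.01 + 9.4*0.50 + 11.8*0.02 + 16.5*0.33 + 22.7*0.69 + 102*0.03 = 33.523 m².
Volume V = 14.3 × 10.3 × 3.3 = 486.057 m³.
T = 0.161 V/A = 0.161·486.057/33.523 = 2.33 s.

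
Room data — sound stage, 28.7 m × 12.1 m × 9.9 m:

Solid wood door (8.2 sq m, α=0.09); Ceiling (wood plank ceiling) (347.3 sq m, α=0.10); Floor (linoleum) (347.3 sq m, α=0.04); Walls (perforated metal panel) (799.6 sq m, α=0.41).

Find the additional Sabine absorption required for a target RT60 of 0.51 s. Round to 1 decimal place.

Summing Sᵢαᵢ: 0.738 + 34.730 + 13.892 + 327.836 → A₁ = 377.196 sabins.
For T = 0.51 s, need A₂ = 0.161·V/T = 0.161·3437.973/0.51 = 1085.321 sabins.
Shortfall: 1085.321 − 377.196 = 708.1 sabins.

708.1 sabins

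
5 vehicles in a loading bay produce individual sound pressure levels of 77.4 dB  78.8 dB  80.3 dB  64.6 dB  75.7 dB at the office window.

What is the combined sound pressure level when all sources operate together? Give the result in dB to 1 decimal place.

84.4 dB

Sum in the linear (power) domain: Σ 10^(Lᵢ/10) = 10^(77.4/10) + 10^(78.8/10) + 10^(80.3/10) + 10^(64.6/10) + 10^(75.7/10) = 2.78e+08.
Combined level = 10 log₁₀(2.78e+08) = 84.4 dB.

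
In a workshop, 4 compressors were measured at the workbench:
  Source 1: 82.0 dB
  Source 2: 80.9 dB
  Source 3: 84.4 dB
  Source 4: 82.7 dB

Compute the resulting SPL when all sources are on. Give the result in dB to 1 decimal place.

88.7 dB

Σ 10^(Lᵢ/10) = 7.431e+08.
Combined level = 10 log₁₀(7.431e+08) = 88.7 dB.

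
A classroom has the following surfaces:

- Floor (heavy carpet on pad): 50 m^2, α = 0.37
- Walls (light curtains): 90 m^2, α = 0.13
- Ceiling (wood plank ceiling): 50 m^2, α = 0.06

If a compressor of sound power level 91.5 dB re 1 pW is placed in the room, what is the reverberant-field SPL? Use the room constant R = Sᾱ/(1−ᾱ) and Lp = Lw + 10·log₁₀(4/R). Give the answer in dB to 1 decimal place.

Σ(Sᵢαᵢ) = 50×0.37 + 90×0.13 + 50×0.06 = 33.200; total area S = 190.0 m^2.
ᾱ = 0.1747, so room constant R = A/(1−ᾱ) = 40.228 m^2.
Lp = 91.5 + 10·log₁₀(4/40.228) = 91.5 + (-10.02) = 81.5 dB.

81.5 dB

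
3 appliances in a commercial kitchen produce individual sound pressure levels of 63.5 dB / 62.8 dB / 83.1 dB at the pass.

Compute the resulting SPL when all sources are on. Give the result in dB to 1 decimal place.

83.2 dB

Σ 10^(Lᵢ/10) = 2.083e+08.
Back to dB: 10·log₁₀ Σ = 83.2 dB.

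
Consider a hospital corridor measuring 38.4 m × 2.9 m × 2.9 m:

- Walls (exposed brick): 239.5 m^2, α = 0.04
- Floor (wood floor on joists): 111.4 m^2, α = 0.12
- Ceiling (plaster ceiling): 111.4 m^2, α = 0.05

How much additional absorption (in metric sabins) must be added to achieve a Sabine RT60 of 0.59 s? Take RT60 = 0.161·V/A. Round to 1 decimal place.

59.6 sabins

Summing Sᵢαᵢ: 9.580 + 13.368 + 5.570 → A₁ = 28.518 sabins.
Target A₂ = 0.161·322.944/0.59 = 88.125 sabins (V = 322.944 m³).
ΔA = A₂ − A₁ = 88.125 − 28.518 = 59.6 sabins.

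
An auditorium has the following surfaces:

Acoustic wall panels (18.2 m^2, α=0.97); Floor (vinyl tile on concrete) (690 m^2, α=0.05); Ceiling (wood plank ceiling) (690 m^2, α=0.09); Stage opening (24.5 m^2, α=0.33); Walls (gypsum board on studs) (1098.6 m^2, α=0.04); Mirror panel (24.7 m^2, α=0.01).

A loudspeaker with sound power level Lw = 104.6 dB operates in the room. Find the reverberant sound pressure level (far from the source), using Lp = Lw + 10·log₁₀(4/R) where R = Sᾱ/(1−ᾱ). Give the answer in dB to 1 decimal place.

88.1 dB

Σ(Sᵢαᵢ) = 18.2·0.97 + 690·0.05 + 690·0.09 + 24.5·0.33 + 1098.6·0.04 + 24.7·0.01 = 166.530; total area S = 2546.0 m^2.
ᾱ = 0.0654, so room constant R = A/(1−ᾱ) = 178.183 m^2.
Lp = 104.6 + 10·log₁₀(4/178.183) = 104.6 + (-16.49) = 88.1 dB.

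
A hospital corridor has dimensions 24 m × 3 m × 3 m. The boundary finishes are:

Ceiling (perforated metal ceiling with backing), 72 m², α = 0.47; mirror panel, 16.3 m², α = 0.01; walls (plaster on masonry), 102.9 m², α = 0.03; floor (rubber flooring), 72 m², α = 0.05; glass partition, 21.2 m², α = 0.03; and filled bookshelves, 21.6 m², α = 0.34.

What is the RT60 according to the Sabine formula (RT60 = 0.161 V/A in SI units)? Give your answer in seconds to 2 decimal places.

Summing Sᵢαᵢ: 33.840 + 0.163 + 3.087 + 3.600 + 0.636 + 7.344 → A = 48.670 sabins.
Volume V = 24 × 3 × 3 = 216 m³.
T = 0.161 V/A = 0.161·216/48.670 = 0.71 s.

0.71 sec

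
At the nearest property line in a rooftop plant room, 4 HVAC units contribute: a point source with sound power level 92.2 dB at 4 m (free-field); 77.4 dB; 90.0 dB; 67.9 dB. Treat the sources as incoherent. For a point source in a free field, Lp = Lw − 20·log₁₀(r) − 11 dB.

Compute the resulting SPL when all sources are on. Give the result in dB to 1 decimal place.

90.3 dB

Source at 4 m: Lp = 92.2 − 20·log₁₀(4) − 11 = 69.2 dB.
Converting to relative power and adding: 10^(69.2/10) + 10^(77.4/10) + 10^(90.0/10) + 10^(67.9/10) = 1.069e+09.
L_total = 10·log₁₀(1.069e+09) = 90.3 dB.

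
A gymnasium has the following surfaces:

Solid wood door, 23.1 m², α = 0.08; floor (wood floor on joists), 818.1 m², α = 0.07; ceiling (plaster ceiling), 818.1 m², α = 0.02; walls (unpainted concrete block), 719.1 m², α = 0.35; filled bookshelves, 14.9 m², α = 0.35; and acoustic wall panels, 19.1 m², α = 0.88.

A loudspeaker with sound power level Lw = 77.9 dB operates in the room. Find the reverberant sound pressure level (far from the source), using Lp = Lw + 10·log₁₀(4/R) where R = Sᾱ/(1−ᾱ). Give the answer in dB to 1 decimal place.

Σ(Sᵢαᵢ) = 23.1×0.08 + 818.1×0.07 + 818.1×0.02 + 719.1×0.35 + 14.9×0.35 + 19.1×0.88 = 349.185; total area S = 2412.4 m².
ᾱ = 0.1447, so room constant R = A/(1−ᾱ) = 408.260 m².
Lp = 77.9 + 10·log₁₀(4/408.260) = 77.9 + (-20.09) = 57.8 dB.

57.8 dB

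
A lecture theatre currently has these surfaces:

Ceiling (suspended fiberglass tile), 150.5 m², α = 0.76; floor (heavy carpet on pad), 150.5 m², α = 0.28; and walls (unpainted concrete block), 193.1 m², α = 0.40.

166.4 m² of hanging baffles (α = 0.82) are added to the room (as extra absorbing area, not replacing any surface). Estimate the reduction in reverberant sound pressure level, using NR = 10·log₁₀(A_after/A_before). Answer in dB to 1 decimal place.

2.0 dB

A_before = Σ Sᵢαᵢ = 150.5*0.76 + 150.5*0.28 + 193.1*0.40 = 233.760 sabins.
Treatment contributes 166.4·0.82 = 136.448 sabins.
New total A_after = 370.208 sabins.
Reduction = 10 log₁₀(A_after/A_before) = 10 log₁₀(1.5837) = 2.0 dB.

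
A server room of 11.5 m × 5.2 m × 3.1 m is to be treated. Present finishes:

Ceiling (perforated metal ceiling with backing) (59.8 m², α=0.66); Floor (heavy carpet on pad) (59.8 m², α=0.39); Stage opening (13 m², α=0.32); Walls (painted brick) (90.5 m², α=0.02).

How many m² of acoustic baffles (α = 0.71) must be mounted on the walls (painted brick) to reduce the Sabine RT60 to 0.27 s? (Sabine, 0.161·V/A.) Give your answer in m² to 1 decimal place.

Equivalent absorption area: A₁ = 59.8×0.66 + 59.8×0.39 + 13×0.32 + 90.5×0.02 = 68.760 m².
Required A₂ = 0.161·185.38/0.27 = 110.541 sabins.
Absorption to add: 110.541 − 68.760 = 41.781 sabins.
Net gain per m²: Δα = 0.71 − 0.02 = 0.69.
Area = ΔA/Δα = 41.781/0.69 = 60.6 m².

60.6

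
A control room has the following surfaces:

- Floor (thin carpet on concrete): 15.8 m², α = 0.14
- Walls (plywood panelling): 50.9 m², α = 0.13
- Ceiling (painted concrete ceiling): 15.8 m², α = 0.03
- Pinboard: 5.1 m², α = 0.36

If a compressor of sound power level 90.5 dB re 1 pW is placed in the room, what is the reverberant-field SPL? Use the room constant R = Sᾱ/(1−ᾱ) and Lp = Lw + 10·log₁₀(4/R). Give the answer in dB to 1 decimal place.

85.5 dB

A = 11.139 sabins; S = 87.6 m².
ᾱ = 11.139/87.6 = 0.1272; R = Sᾱ/(1−ᾱ) = 11.139/(1−0.1272) = 12.762 m².
Lp = Lw + 10 log₁₀(4/R) = 90.5 -5.04 = 85.5 dB.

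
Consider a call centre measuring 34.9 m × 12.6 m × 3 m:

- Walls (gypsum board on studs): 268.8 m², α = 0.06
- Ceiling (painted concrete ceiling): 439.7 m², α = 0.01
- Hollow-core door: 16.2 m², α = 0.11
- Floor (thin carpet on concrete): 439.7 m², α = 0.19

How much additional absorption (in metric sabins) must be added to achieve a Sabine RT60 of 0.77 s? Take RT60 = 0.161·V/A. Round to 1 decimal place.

Summing Sᵢαᵢ: 16.128 + 4.397 + 1.782 + 83.543 → A₁ = 105.850 sabins.
Target A₂ = 0.161·1319.22/0.77 = 275.837 sabins (V = 1319.22 m³).
Shortfall: 275.837 − 105.850 = 170.0 sabins.

170.0 sabins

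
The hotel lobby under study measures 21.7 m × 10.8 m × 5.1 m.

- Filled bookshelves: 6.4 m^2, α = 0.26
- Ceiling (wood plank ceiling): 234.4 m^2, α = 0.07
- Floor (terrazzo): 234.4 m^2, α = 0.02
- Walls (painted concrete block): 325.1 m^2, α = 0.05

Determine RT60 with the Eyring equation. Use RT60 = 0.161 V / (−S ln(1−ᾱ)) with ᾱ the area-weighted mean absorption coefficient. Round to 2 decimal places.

S = Σ Sᵢ = 800.3 m^2.
Σ(Sᵢαᵢ) = 6.4×0.26 + 234.4×0.07 + 234.4×0.02 + 325.1×0.05 = 39.015.
ᾱ = 39.015 / 800.3 = 0.0488.
−S·ln(1−ᾱ) = −800.3 × ln(1 − 0.0488) = 40.040.
V = 21.7 × 10.8 × 5.1 = 1195.236 m³.
T = 0.161·V/[−S·ln(1−ᾱ)] = 0.161·1195.236/40.040 = 4.81 s.

4.81 s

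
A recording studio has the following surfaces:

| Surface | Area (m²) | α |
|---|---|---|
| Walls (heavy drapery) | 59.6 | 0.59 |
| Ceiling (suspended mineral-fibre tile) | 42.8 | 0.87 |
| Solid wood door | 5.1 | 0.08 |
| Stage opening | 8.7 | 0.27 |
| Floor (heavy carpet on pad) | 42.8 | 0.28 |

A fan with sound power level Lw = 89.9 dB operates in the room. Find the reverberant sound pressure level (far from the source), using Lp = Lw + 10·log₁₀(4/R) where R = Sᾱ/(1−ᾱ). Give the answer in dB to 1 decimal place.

73.1 dB

A = 87.141 sabins; S = 159.0 m².
ᾱ = 87.141/159.0 = 0.5481; R = Sᾱ/(1−ᾱ) = 87.141/(1−0.5481) = 192.832 m².
Lp = Lw + 10 log₁₀(4/R) = 89.9 -16.83 = 73.1 dB.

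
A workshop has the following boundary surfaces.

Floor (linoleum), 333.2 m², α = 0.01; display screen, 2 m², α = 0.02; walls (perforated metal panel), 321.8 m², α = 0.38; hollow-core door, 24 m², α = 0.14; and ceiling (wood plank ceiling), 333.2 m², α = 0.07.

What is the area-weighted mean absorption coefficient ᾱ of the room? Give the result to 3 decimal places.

0.150

Total surface area S = 1014.2 m².
A = 333.2·0.01 + 2·0.02 + 321.8·0.38 + 24·0.14 + 333.2·0.07 = 152.340 sabins.
ᾱ = A/S = 0.150.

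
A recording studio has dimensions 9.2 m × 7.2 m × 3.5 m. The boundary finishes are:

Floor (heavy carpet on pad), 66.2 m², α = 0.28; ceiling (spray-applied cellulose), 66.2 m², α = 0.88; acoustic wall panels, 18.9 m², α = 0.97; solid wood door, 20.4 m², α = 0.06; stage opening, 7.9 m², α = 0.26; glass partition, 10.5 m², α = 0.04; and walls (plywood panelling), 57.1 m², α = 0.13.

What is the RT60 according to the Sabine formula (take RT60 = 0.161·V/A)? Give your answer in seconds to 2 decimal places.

Summing Sᵢαᵢ: 18.536 + 58.256 + 18.333 + 1.224 + 2.054 + 0.420 + 7.423 → A = 106.246 sabins.
V = 9.2·7.2·3.5 = 231.84 m³.
RT60 = 0.161 · V / A = 0.161 × 231.84 / 106.246 = 0.35 s.

0.35 s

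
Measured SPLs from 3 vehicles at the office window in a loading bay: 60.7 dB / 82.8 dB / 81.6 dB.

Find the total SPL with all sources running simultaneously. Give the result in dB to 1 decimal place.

85.3 dB

Σ 10^(Lᵢ/10) = 3.363e+08.
Back to dB: 10·log₁₀ Σ = 85.3 dB.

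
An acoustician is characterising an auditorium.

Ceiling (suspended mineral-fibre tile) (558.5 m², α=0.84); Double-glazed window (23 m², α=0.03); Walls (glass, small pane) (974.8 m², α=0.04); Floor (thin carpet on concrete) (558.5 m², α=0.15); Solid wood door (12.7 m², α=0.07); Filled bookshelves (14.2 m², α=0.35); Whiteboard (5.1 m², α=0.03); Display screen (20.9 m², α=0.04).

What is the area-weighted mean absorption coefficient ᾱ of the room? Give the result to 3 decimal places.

0.277

Total surface area S = 2167.7 m².
A = 558.5·0.84 + 23·0.03 + 974.8·0.04 + 558.5·0.15 + 12.7·0.07 + 14.2·0.35 + 5.1·0.03 + 20.9·0.04 = 599.445 sabins.
ᾱ = A/S = 0.277.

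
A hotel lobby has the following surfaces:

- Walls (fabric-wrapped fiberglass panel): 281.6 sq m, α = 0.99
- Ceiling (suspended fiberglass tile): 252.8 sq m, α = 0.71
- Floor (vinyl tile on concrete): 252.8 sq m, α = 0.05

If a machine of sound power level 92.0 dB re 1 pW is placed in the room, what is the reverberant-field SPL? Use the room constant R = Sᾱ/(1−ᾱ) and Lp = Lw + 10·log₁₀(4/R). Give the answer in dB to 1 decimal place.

A = 470.912 sabins; S = 787.2 sq m.
ᾱ = 0.5982, so room constant R = A/(1−ᾱ) = 1172.006 sq m.
Lp = 92.0 + 10·log₁₀(4/1172.006) = 92.0 + (-24.67) = 67.3 dB.

67.3 dB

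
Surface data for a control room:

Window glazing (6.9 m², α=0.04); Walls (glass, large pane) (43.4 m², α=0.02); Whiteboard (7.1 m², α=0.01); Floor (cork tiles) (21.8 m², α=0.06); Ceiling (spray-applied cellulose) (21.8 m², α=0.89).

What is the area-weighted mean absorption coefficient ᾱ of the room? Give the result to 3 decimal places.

S = Σ Sᵢ = 6.9 + 43.4 + 7.1 + 21.8 + 21.8 = 101.0 m².
Weighted sum Σ Sα = 21.925.
ᾱ = 21.925 / 101.0 = 0.217.

0.217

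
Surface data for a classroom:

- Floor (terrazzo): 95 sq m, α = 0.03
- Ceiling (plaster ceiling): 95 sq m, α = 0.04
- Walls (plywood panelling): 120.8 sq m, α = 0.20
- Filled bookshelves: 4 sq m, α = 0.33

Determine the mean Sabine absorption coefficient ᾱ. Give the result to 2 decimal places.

S = Σ Sᵢ = 95 + 95 + 120.8 + 4 = 314.8 sq m.
A = 95×0.03 + 95×0.04 + 120.8×0.20 + 4×0.33 = 32.130 sabins.
ᾱ = A/S = 0.10.

0.10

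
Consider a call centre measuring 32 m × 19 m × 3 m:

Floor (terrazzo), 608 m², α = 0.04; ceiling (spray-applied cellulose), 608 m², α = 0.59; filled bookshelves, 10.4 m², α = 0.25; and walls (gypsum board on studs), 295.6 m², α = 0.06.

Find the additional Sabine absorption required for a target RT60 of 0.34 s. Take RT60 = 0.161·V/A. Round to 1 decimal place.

460.3 sabins

A₁ = Σ Sᵢαᵢ = 608*0.04 + 608*0.59 + 10.4*0.25 + 295.6*0.06 = 403.376 sabins.
Target A₂ = 0.161·1824/0.34 = 863.718 sabins (V = 1824 m³).
Shortfall: 863.718 − 403.376 = 460.3 sabins.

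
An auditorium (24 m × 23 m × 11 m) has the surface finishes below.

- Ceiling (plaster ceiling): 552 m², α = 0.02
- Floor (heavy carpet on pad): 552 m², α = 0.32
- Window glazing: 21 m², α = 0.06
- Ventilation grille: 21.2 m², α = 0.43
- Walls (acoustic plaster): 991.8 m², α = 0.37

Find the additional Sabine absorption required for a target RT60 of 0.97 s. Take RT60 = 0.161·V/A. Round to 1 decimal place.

Total absorption A₁ = 552·0.02 + 552·0.32 + 21·0.06 + 21.2·0.43 + 991.8·0.37
  = 11.040 + 176.640 + 1.260 + 9.116 + 366.966 = 565.022 m² sabins.
Target A₂ = 0.161·6072/0.97 = 1007.827 sabins (V = 6072 m³).
ΔA = A₂ − A₁ = 1007.827 − 565.022 = 442.8 sabins.

442.8 sabins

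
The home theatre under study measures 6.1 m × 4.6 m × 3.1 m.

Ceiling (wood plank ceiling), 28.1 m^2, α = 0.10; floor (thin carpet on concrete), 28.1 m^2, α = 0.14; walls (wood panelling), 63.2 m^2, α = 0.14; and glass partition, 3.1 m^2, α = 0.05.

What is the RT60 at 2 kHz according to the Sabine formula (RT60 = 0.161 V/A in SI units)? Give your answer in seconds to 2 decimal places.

Equivalent absorption area: A = 28.1·0.10 + 28.1·0.14 + 63.2·0.14 + 3.1·0.05 = 15.747 m^2.
V = 6.1·4.6·3.1 = 86.986 m³.
T = 0.161 V/A = 0.161·86.986/15.747 = 0.89 s.

0.89 s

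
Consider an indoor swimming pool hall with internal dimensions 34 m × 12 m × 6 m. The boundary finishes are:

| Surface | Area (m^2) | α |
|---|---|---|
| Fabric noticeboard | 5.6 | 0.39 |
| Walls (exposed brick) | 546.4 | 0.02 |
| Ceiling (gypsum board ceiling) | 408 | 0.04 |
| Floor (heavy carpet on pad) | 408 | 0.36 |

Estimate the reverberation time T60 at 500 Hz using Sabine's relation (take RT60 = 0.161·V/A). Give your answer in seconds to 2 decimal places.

2.24 s

Summing Sᵢαᵢ: 2.184 + 10.928 + 16.320 + 146.880 → A = 176.312 sabins.
V = 34·12·6 = 2448 m³.
T = 0.161 V/A = 0.161·2448/176.312 = 2.24 s.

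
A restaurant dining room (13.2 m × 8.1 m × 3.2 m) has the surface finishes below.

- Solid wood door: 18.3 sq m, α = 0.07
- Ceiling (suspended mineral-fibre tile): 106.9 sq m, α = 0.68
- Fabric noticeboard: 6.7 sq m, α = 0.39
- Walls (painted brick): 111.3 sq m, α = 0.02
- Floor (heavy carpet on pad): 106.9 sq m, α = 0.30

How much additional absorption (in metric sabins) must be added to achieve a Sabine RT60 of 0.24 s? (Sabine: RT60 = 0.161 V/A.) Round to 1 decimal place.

118.6 sabins

A₁ = Σ Sᵢαᵢ = 18.3×0.07 + 106.9×0.68 + 6.7×0.39 + 111.3×0.02 + 106.9×0.30 = 110.882 sabins.
V = 342.144 m³. Required absorption A₂ = 0.161 × 342.144 / 0.24 = 229.522 sabins.
Shortfall: 229.522 − 110.882 = 118.6 sabins.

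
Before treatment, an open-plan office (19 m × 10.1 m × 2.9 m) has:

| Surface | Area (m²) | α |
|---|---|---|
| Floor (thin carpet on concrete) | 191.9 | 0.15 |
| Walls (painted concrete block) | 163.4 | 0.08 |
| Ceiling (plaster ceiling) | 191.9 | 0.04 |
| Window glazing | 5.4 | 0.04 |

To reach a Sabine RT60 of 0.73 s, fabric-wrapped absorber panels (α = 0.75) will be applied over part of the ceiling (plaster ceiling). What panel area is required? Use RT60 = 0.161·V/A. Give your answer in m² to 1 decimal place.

102.8

Summing Sᵢαᵢ: 28.785 + 13.072 + 7.676 + 0.216 → A₁ = 49.749 sabins.
V = 556.51 m³. Target absorption A₂ = 0.161 × 556.51 / 0.73 = 122.737 sabins.
Absorption to add: 122.737 − 49.749 = 72.988 sabins.
Each m² of panel replacing the ceiling (plaster ceiling) adds (0.75 − 0.04) = 0.71 sabins.
Area = ΔA/Δα = 72.988/0.71 = 102.8 m².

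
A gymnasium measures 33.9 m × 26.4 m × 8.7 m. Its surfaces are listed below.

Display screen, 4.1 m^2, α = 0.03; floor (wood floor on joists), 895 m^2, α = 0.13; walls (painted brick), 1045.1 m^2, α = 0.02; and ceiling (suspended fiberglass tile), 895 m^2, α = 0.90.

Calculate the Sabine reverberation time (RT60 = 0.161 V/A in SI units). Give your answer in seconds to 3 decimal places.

A = Σ Sᵢαᵢ = 4.1·0.03 + 895·0.13 + 1045.1·0.02 + 895·0.90 = 942.875 sabins.
Room volume: 7786.152 m³.
Sabine: RT60 = 0.161 × 7786.152 / 942.875 = 1.330 s.

1.330 sec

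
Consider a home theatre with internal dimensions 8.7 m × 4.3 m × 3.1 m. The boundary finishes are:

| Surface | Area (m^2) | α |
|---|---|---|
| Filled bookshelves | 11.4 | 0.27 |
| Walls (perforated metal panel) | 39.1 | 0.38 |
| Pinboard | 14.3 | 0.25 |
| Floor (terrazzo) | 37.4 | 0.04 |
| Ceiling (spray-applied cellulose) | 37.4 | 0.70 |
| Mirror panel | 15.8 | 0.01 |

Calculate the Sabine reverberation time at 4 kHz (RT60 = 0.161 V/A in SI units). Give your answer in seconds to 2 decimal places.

Equivalent absorption area: A = 11.4×0.27 + 39.1×0.38 + 14.3×0.25 + 37.4×0.04 + 37.4×0.70 + 15.8×0.01 = 49.345 m^2.
Room volume: 115.971 m³.
T = 0.161 V/A = 0.161·115.971/49.345 = 0.38 s.

0.38 s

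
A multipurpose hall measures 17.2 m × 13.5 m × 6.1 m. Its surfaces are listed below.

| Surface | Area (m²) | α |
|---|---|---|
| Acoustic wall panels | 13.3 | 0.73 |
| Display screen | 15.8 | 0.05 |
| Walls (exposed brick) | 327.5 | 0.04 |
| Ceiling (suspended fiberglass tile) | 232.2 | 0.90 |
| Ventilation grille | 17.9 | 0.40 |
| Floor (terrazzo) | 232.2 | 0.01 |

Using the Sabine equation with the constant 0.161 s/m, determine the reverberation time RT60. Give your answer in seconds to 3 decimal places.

0.942 sec

Summing Sᵢαᵢ: 9.709 + 0.790 + 13.100 + 208.980 + 7.160 + 2.322 → A = 242.061 sabins.
Volume V = 17.2 × 13.5 × 6.1 = 1416.42 m³.
T = 0.161 V/A = 0.161·1416.42/242.061 = 0.942 s.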